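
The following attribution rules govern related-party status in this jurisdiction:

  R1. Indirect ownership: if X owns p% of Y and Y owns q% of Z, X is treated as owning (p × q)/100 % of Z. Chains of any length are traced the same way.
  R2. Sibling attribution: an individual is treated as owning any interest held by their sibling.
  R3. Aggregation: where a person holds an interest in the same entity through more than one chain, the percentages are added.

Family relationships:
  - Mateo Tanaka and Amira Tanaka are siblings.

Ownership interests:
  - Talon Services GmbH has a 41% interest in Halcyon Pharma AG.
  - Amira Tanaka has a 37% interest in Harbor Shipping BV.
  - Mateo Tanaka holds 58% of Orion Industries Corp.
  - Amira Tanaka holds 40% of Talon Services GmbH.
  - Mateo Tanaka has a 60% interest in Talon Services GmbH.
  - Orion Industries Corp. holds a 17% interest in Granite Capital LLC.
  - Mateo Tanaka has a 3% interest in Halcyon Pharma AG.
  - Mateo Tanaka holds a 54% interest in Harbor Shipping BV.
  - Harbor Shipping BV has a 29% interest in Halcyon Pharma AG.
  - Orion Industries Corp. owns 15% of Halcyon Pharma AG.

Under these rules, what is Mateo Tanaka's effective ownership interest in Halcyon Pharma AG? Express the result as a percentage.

By sibling attribution (R2), Mateo Tanaka is treated as also owning Amira Tanaka's interest in Talon Services GmbH, giving 60% + 40% = 100%.
By sibling attribution (R2), Mateo Tanaka is treated as also owning Amira Tanaka's interest in Harbor Shipping BV, giving 54% + 37% = 91%.
Chain via Talon Services GmbH (R1): 100% × 41% = 41% of Halcyon Pharma AG.
Chain via Harbor Shipping BV (R1): 91% × 29% = 26.39% of Halcyon Pharma AG.
Chain via Orion Industries Corp. (R1): 58% × 15% = 8.7% of Halcyon Pharma AG.
Direct interest in Halcyon Pharma AG: 3%.
Aggregating (R3): 41% + 26.39% + 8.7% + 3% = 79.09%.

79.09%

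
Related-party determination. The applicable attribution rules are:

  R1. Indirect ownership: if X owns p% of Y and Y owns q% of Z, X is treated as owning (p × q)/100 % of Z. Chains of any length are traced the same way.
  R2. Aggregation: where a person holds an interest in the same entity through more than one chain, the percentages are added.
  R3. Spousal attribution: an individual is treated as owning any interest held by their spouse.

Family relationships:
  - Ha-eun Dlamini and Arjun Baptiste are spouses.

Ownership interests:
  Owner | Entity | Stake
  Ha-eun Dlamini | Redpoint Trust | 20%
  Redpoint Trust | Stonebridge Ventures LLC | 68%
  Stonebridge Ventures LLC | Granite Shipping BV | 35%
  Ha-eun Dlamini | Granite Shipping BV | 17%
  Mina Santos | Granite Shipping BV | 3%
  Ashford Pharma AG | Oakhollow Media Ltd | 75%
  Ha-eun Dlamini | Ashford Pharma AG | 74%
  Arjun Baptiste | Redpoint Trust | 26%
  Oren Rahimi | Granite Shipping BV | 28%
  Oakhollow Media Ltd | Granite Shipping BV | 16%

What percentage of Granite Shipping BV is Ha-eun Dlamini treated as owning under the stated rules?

36.828%

By spousal attribution (R3), Ha-eun Dlamini is treated as also owning Arjun Baptiste's interest in Redpoint Trust, giving 20% + 26% = 46%.
Chain via Redpoint Trust → Stonebridge Ventures LLC (R1): 46% × 68% × 35% = 10.948% of Granite Shipping BV.
Chain via Ashford Pharma AG → Oakhollow Media Ltd (R1): 74% × 75% × 16% = 8.88% of Granite Shipping BV.
Direct interest in Granite Shipping BV: 17%.
Aggregating (R2): 10.948% + 8.88% + 17% = 36.828%.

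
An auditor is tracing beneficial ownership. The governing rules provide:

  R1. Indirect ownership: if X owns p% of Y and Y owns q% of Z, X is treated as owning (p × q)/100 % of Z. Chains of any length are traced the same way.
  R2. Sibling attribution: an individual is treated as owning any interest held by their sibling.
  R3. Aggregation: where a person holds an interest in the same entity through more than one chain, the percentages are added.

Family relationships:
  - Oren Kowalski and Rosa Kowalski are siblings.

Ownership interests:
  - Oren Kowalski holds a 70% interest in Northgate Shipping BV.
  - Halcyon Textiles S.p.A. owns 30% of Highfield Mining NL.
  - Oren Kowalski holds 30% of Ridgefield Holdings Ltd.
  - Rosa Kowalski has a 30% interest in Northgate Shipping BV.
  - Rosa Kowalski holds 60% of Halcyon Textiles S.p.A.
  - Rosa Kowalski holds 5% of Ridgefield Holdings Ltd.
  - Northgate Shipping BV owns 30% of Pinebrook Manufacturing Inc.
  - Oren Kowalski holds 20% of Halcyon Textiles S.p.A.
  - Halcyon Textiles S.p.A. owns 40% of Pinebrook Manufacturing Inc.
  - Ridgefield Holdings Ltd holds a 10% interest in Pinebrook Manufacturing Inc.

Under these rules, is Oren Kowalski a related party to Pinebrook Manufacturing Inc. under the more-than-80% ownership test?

No

By sibling attribution (R2), Oren Kowalski is treated as also owning Rosa Kowalski's interest in Northgate Shipping BV, giving 70% + 30% = 100%.
By sibling attribution (R2), Oren Kowalski is treated as also owning Rosa Kowalski's interest in Halcyon Textiles S.p.A, giving 20% + 60% = 80%.
By sibling attribution (R2), Oren Kowalski is treated as also owning Rosa Kowalski's interest in Ridgefield Holdings Ltd, giving 30% + 5% = 35%.
Chain via Northgate Shipping BV (R1): 100% × 30% = 30% of Pinebrook Manufacturing Inc.
Chain via Halcyon Textiles S.p.A. (R1): 80% × 40% = 32% of Pinebrook Manufacturing Inc.
Chain via Ridgefield Holdings Ltd (R1): 35% × 10% = 3.5% of Pinebrook Manufacturing Inc.
Aggregating (R3): 30% + 32% + 3.5% = 65.5%.
65.5% does not exceed the 80% threshold, so Oren is not a related party to Pinebrook Manufacturing Inc.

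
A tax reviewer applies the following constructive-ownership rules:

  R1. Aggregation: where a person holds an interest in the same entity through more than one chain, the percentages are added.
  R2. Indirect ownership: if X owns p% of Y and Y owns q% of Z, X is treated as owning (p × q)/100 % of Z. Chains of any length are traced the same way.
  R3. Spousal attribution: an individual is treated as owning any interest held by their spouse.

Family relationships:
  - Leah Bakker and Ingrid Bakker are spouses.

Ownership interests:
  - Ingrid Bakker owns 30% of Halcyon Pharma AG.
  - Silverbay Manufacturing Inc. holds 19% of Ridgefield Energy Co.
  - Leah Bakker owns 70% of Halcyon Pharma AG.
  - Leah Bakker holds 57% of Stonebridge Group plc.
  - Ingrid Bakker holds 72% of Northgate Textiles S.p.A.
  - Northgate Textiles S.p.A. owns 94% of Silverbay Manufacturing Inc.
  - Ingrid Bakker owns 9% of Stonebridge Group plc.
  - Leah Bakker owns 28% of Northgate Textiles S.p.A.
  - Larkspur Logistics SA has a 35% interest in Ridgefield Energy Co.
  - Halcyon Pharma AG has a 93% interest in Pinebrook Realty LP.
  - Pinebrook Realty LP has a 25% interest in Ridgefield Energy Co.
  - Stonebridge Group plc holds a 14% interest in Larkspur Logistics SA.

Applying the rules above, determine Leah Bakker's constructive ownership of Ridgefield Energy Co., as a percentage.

44.344%

By spousal attribution (R3), Leah Bakker is treated as also owning Ingrid Bakker's interest in Stonebridge Group plc, giving 57% + 9% = 66%.
By spousal attribution (R3), Leah Bakker is treated as also owning Ingrid Bakker's interest in Northgate Textiles S.p.A, giving 28% + 72% = 100%.
By spousal attribution (R3), Leah Bakker is treated as also owning Ingrid Bakker's interest in Halcyon Pharma AG, giving 70% + 30% = 100%.
Chain via Stonebridge Group plc → Larkspur Logistics SA (R2): 66% × 14% × 35% = 3.234% of Ridgefield Energy Co.
Chain via Northgate Textiles S.p.A. → Silverbay Manufacturing Inc. (R2): 100% × 94% × 19% = 17.86% of Ridgefield Energy Co.
Chain via Halcyon Pharma AG → Pinebrook Realty LP (R2): 100% × 93% × 25% = 23.25% of Ridgefield Energy Co.
Aggregating (R1): 3.234% + 17.86% + 23.25% = 44.344%.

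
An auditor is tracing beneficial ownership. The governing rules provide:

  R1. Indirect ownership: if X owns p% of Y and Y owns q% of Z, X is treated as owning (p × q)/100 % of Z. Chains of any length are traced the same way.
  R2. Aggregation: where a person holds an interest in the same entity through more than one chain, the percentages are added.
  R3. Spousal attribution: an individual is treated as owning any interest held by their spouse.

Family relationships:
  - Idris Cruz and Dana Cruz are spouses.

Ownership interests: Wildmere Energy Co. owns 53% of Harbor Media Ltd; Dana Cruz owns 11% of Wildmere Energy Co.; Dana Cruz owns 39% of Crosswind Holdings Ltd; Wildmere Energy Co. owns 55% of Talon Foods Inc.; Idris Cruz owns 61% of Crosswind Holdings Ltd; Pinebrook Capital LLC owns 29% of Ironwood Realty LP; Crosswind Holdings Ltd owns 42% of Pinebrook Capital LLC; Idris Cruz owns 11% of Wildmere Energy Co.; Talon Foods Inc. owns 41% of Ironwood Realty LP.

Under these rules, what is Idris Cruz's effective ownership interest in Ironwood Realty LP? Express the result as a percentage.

By spousal attribution (R3), Idris Cruz is treated as also owning Dana Cruz's interest in Crosswind Holdings Ltd, giving 61% + 39% = 100%.
By spousal attribution (R3), Idris Cruz is treated as also owning Dana Cruz's interest in Wildmere Energy Co, giving 11% + 11% = 22%.
Chain via Crosswind Holdings Ltd → Pinebrook Capital LLC (R1): 100% × 42% × 29% = 12.18% of Ironwood Realty LP.
Chain via Wildmere Energy Co. → Talon Foods Inc. (R1): 22% × 55% × 41% = 4.961% of Ironwood Realty LP.
Aggregating (R2): 12.18% + 4.961% = 17.141%.

17.141%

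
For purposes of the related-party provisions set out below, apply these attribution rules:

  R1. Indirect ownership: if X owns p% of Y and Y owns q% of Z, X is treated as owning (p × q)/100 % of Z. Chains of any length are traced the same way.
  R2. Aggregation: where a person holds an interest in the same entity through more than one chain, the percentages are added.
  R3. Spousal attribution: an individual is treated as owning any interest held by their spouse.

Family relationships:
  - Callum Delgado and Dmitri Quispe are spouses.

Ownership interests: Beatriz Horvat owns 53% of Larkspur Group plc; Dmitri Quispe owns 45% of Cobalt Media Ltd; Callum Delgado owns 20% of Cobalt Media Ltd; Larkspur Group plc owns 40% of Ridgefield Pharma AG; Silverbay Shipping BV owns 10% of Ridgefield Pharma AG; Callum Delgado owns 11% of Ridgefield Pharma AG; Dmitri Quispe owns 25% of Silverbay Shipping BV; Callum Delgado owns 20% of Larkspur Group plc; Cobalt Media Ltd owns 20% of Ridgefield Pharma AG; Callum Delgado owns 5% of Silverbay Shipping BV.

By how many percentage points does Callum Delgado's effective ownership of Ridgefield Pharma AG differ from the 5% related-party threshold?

By spousal attribution (R3), Callum Delgado is treated as also owning Dmitri Quispe's interest in Silverbay Shipping BV, giving 5% + 25% = 30%.
By spousal attribution (R3), Callum Delgado is treated as also owning Dmitri Quispe's interest in Cobalt Media Ltd, giving 20% + 45% = 65%.
Chain via Silverbay Shipping BV (R1): 30% × 10% = 3% of Ridgefield Pharma AG.
Chain via Cobalt Media Ltd (R1): 65% × 20% = 13% of Ridgefield Pharma AG.
Chain via Larkspur Group plc (R1): 20% × 40% = 8% of Ridgefield Pharma AG.
Direct interest in Ridgefield Pharma AG: 11%.
Aggregating (R2): 3% + 13% + 8% + 11% = 35%.
35% exceeds the 5% threshold by 30 percentage points.

30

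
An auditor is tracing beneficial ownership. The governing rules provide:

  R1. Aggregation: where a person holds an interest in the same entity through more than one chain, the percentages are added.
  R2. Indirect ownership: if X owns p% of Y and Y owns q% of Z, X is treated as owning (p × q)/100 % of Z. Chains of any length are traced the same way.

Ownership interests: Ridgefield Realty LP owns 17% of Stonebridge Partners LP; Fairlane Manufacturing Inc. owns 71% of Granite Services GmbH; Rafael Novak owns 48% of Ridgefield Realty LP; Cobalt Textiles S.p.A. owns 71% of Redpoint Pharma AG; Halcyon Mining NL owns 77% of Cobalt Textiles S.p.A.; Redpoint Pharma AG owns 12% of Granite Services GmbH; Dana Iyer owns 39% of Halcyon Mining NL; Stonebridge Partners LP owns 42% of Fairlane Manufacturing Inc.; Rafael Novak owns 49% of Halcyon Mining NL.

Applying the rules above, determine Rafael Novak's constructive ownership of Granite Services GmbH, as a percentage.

5.647908%

Chain via Ridgefield Realty LP → Stonebridge Partners LP → Fairlane Manufacturing Inc. (R2): 48% × 17% × 42% × 71% = 2.433312% of Granite Services GmbH.
Chain via Halcyon Mining NL → Cobalt Textiles S.p.A. → Redpoint Pharma AG (R2): 49% × 77% × 71% × 12% = 3.214596% of Granite Services GmbH.
Aggregating (R1): 2.433312% + 3.214596% = 5.647908%.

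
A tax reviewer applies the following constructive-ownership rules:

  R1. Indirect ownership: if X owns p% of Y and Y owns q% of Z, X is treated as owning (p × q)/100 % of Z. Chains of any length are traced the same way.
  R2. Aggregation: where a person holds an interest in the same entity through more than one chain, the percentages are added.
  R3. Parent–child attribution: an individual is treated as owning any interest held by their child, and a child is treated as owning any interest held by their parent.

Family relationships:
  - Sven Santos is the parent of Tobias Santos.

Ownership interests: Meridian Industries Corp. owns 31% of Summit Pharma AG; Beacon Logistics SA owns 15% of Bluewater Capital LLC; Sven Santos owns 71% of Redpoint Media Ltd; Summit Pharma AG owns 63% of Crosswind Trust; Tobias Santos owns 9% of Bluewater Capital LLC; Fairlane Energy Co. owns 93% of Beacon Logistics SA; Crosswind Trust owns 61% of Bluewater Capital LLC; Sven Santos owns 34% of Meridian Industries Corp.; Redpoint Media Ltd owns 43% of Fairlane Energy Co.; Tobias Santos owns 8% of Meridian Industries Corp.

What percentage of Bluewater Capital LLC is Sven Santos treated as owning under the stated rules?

18.262521%

By parent–child attribution (R3), Sven Santos is treated as also owning Tobias Santos's interest in Meridian Industries Corp, giving 34% + 8% = 42%.
By parent–child attribution (R3), Sven Santos is treated as owning Tobias Santos's 9% interest in Bluewater Capital LLC.
Chain via Meridian Industries Corp. → Summit Pharma AG → Crosswind Trust (R1): 42% × 31% × 63% × 61% = 5.003586% of Bluewater Capital LLC.
Chain via Redpoint Media Ltd → Fairlane Energy Co. → Beacon Logistics SA (R1): 71% × 43% × 93% × 15% = 4.258935% of Bluewater Capital LLC.
Direct interest in Bluewater Capital LLC: 9%.
Aggregating (R2): 5.003586% + 4.258935% + 9% = 18.262521%.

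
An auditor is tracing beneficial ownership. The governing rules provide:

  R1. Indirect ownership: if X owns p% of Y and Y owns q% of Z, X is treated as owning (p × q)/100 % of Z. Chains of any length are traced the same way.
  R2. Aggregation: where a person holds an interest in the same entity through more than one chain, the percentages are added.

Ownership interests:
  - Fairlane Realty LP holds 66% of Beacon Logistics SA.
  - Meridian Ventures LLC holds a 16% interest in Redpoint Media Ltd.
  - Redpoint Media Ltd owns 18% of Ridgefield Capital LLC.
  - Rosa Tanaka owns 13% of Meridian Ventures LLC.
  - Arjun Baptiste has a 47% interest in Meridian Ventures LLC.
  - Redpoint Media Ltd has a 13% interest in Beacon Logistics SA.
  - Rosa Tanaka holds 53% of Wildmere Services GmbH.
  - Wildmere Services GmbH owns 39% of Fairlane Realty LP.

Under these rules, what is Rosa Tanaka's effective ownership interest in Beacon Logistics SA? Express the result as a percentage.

13.9126%

Chain via Meridian Ventures LLC → Redpoint Media Ltd (R1): 13% × 16% × 13% = 0.2704% of Beacon Logistics SA.
Chain via Wildmere Services GmbH → Fairlane Realty LP (R1): 53% × 39% × 66% = 13.6422% of Beacon Logistics SA.
Aggregating (R2): 0.2704% + 13.6422% = 13.9126%.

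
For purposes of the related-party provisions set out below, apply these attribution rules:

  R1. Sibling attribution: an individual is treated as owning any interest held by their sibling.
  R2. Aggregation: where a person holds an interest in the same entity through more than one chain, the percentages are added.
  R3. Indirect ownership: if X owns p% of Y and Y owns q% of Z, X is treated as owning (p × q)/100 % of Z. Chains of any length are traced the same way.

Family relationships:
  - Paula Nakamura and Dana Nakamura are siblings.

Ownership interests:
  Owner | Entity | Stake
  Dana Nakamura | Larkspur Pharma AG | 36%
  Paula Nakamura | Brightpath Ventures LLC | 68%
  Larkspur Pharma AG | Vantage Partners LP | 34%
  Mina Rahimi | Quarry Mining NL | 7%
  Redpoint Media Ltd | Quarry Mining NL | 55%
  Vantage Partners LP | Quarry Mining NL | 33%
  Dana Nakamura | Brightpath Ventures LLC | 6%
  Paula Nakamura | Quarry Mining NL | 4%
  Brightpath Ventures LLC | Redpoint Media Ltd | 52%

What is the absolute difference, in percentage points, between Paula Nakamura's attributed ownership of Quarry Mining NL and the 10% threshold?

19.2032

By sibling attribution (R1), Paula Nakamura is treated as also owning Dana Nakamura's interest in Brightpath Ventures LLC, giving 68% + 6% = 74%.
By sibling attribution (R1), Paula Nakamura is treated as owning Dana Nakamura's 36% interest in Larkspur Pharma AG.
Chain via Brightpath Ventures LLC → Redpoint Media Ltd (R3): 74% × 52% × 55% = 21.164% of Quarry Mining NL.
Direct interest in Quarry Mining NL: 4%.
Chain via Larkspur Pharma AG → Vantage Partners LP (R3): 36% × 34% × 33% = 4.0392% of Quarry Mining NL.
Aggregating (R2): 21.164% + 4% + 4.0392% = 29.2032%.
29.2032% exceeds the 10% threshold by 19.2032 percentage points.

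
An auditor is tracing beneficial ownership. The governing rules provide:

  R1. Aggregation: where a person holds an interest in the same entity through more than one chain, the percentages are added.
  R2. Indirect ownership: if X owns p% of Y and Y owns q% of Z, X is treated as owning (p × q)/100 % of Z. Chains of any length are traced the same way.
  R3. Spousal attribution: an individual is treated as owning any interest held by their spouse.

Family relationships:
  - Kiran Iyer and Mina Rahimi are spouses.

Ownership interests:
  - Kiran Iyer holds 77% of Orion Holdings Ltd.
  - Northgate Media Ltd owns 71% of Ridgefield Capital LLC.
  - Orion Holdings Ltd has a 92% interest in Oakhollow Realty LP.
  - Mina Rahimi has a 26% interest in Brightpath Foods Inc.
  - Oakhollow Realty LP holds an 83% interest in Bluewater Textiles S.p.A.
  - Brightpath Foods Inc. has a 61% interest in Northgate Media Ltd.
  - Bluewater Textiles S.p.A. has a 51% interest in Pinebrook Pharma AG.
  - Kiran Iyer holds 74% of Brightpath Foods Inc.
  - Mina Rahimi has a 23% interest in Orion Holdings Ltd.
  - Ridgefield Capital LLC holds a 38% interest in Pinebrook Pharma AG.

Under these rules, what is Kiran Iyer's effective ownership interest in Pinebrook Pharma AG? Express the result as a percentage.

By spousal attribution (R3), Kiran Iyer is treated as also owning Mina Rahimi's interest in Brightpath Foods Inc, giving 74% + 26% = 100%.
By spousal attribution (R3), Kiran Iyer is treated as also owning Mina Rahimi's interest in Orion Holdings Ltd, giving 77% + 23% = 100%.
Chain via Brightpath Foods Inc. → Northgate Media Ltd → Ridgefield Capital LLC (R2): 100% × 61% × 71% × 38% = 16.4578% of Pinebrook Pharma AG.
Chain via Orion Holdings Ltd → Oakhollow Realty LP → Bluewater Textiles S.p.A. (R2): 100% × 92% × 83% × 51% = 38.9436% of Pinebrook Pharma AG.
Aggregating (R1): 16.4578% + 38.9436% = 55.4014%.

55.4014%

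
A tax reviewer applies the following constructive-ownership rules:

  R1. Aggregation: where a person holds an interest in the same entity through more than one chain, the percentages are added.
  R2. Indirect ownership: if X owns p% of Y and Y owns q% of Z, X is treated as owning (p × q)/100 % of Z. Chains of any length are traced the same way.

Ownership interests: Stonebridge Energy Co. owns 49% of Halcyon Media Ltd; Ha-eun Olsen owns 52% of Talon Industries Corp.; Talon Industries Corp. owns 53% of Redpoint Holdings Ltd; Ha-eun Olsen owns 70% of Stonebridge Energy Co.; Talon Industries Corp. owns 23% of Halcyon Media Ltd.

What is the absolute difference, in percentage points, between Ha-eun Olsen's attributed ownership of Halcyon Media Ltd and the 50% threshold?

Chain via Talon Industries Corp. (R2): 52% × 23% = 11.96% of Halcyon Media Ltd.
Chain via Stonebridge Energy Co. (R2): 70% × 49% = 34.3% of Halcyon Media Ltd.
Aggregating (R1): 11.96% + 34.3% = 46.26%.
46.26% falls short of the 50% threshold by 3.74 percentage points.

3.74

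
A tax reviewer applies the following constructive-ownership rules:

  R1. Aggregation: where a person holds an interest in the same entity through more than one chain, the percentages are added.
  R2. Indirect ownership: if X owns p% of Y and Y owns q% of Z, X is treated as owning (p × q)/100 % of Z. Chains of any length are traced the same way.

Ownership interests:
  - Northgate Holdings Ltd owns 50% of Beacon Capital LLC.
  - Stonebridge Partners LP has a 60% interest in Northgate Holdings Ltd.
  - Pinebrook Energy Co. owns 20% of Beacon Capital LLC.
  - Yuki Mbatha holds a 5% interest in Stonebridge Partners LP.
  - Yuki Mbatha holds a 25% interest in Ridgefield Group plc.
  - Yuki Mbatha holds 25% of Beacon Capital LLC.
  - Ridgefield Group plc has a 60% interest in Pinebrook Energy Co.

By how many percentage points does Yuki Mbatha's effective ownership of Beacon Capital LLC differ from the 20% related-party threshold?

9.5

Chain via Ridgefield Group plc → Pinebrook Energy Co. (R2): 25% × 60% × 20% = 3% of Beacon Capital LLC.
Chain via Stonebridge Partners LP → Northgate Holdings Ltd (R2): 5% × 60% × 50% = 1.5% of Beacon Capital LLC.
Direct interest in Beacon Capital LLC: 25%.
Aggregating (R1): 3% + 1.5% + 25% = 29.5%.
29.5% exceeds the 20% threshold by 9.5 percentage points.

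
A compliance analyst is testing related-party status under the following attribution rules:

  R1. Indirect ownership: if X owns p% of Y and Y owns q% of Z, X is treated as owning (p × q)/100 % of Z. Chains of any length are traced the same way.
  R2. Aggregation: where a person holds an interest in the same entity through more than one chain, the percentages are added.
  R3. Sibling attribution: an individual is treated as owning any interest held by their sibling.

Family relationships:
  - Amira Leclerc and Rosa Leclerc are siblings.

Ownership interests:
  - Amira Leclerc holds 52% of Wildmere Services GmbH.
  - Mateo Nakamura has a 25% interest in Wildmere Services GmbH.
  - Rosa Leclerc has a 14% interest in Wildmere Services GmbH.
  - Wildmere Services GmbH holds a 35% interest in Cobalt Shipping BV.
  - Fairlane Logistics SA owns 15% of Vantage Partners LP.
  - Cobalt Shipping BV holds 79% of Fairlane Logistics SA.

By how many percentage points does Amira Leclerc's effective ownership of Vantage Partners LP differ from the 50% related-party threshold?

47.26265

By sibling attribution (R3), Amira Leclerc is treated as also owning Rosa Leclerc's interest in Wildmere Services GmbH, giving 52% + 14% = 66%.
Chain via Wildmere Services GmbH → Cobalt Shipping BV → Fairlane Logistics SA (R1): 66% × 35% × 79% × 15% = 2.73735% of Vantage Partners LP.
2.73735% falls short of the 50% threshold by 47.26265 percentage points.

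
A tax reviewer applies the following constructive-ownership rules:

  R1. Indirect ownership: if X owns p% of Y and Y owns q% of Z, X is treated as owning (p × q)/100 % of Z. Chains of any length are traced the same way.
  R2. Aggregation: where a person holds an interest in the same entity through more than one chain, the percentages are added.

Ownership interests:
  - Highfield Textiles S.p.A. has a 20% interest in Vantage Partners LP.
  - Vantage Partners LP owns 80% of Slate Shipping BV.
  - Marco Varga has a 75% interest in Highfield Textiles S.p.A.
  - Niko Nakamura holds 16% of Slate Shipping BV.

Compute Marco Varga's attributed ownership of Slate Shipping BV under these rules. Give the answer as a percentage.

Chain via Highfield Textiles S.p.A. → Vantage Partners LP (R1): 75% × 20% × 80% = 12% of Slate Shipping BV.

12%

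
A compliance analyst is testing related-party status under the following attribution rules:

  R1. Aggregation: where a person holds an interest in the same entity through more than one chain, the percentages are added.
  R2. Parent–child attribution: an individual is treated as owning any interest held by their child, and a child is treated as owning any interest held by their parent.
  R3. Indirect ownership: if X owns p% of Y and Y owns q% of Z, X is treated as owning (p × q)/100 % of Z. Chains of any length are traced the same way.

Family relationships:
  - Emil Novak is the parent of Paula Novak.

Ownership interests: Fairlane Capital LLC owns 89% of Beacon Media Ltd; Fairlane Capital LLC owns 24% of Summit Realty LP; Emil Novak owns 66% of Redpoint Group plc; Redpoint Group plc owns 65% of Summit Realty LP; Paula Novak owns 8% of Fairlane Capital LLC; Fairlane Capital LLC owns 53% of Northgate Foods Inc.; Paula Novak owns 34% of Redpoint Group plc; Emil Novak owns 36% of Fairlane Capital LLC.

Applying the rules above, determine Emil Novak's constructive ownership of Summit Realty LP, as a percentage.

75.56%

By parent–child attribution (R2), Emil Novak is treated as also owning Paula Novak's interest in Redpoint Group plc, giving 66% + 34% = 100%.
By parent–child attribution (R2), Emil Novak is treated as also owning Paula Novak's interest in Fairlane Capital LLC, giving 36% + 8% = 44%.
Chain via Redpoint Group plc (R3): 100% × 65% = 65% of Summit Realty LP.
Chain via Fairlane Capital LLC (R3): 44% × 24% = 10.56% of Summit Realty LP.
Aggregating (R1): 65% + 10.56% = 75.56%.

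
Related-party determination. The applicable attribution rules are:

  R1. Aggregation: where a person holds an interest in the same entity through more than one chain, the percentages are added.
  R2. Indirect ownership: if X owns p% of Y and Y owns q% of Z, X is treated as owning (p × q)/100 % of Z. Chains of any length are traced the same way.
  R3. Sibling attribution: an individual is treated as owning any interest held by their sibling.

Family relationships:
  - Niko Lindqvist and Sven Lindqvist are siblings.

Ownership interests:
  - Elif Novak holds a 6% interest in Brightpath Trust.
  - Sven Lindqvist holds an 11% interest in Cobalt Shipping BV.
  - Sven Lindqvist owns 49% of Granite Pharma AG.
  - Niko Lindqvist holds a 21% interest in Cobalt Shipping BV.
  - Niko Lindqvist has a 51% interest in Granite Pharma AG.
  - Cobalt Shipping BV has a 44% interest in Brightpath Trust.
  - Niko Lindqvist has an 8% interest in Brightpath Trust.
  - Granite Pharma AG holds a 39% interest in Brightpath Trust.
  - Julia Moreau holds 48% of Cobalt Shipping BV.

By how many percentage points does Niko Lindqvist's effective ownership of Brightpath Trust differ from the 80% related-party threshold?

18.92

By sibling attribution (R3), Niko Lindqvist is treated as also owning Sven Lindqvist's interest in Granite Pharma AG, giving 51% + 49% = 100%.
By sibling attribution (R3), Niko Lindqvist is treated as also owning Sven Lindqvist's interest in Cobalt Shipping BV, giving 21% + 11% = 32%.
Chain via Granite Pharma AG (R2): 100% × 39% = 39% of Brightpath Trust.
Chain via Cobalt Shipping BV (R2): 32% × 44% = 14.08% of Brightpath Trust.
Direct interest in Brightpath Trust: 8%.
Aggregating (R1): 39% + 14.08% + 8% = 61.08%.
61.08% falls short of the 80% threshold by 18.92 percentage points.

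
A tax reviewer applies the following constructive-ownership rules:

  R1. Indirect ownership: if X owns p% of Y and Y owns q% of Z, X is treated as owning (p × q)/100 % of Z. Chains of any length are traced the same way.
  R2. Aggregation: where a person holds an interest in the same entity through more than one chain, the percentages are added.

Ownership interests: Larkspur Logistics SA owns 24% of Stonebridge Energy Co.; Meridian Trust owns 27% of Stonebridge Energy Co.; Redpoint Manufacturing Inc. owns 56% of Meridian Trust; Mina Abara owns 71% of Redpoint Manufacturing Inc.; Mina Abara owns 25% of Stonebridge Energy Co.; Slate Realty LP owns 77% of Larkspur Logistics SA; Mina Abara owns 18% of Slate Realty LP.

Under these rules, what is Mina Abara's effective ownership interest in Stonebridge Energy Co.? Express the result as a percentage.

Chain via Redpoint Manufacturing Inc. → Meridian Trust (R1): 71% × 56% × 27% = 10.7352% of Stonebridge Energy Co.
Chain via Slate Realty LP → Larkspur Logistics SA (R1): 18% × 77% × 24% = 3.3264% of Stonebridge Energy Co.
Direct interest in Stonebridge Energy Co: 25%.
Aggregating (R2): 10.7352% + 3.3264% + 25% = 39.0616%.

39.0616%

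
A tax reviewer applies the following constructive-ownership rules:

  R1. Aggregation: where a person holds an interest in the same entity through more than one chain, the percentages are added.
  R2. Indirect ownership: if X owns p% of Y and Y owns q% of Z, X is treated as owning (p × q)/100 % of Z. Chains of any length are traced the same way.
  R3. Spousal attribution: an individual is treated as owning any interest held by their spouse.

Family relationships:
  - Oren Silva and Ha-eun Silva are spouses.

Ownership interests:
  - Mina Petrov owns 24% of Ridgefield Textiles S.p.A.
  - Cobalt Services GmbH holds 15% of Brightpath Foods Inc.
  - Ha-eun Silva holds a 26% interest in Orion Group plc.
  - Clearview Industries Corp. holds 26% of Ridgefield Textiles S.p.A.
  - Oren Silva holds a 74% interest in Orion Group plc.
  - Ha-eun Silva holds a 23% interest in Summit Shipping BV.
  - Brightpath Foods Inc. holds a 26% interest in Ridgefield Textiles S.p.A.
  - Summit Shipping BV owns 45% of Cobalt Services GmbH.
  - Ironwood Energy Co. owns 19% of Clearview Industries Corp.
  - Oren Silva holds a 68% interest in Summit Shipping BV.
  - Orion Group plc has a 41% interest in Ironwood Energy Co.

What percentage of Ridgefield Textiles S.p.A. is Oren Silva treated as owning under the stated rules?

3.62245%

By spousal attribution (R3), Oren Silva is treated as also owning Ha-eun Silva's interest in Orion Group plc, giving 74% + 26% = 100%.
By spousal attribution (R3), Oren Silva is treated as also owning Ha-eun Silva's interest in Summit Shipping BV, giving 68% + 23% = 91%.
Chain via Orion Group plc → Ironwood Energy Co. → Clearview Industries Corp. (R2): 100% × 41% × 19% × 26% = 2.0254% of Ridgefield Textiles S.p.A.
Chain via Summit Shipping BV → Cobalt Services GmbH → Brightpath Foods Inc. (R2): 91% × 45% × 15% × 26% = 1.59705% of Ridgefield Textiles S.p.A.
Aggregating (R1): 2.0254% + 1.59705% = 3.62245%.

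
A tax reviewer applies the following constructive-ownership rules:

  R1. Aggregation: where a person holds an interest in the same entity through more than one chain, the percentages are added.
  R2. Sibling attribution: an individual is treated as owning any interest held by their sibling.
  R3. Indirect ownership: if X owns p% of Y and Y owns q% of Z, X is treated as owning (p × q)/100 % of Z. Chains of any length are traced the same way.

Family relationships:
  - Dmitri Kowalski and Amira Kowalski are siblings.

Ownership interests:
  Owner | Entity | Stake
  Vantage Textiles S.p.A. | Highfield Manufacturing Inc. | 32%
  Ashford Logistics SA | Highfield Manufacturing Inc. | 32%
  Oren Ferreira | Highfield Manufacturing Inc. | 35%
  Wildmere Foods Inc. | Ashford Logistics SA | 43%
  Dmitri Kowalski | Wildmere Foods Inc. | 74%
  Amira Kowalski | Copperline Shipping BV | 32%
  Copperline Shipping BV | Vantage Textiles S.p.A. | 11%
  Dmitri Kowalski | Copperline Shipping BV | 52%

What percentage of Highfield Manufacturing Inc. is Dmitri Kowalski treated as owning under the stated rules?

13.1392%

By sibling attribution (R2), Dmitri Kowalski is treated as also owning Amira Kowalski's interest in Copperline Shipping BV, giving 52% + 32% = 84%.
Chain via Wildmere Foods Inc. → Ashford Logistics SA (R3): 74% × 43% × 32% = 10.1824% of Highfield Manufacturing Inc.
Chain via Copperline Shipping BV → Vantage Textiles S.p.A. (R3): 84% × 11% × 32% = 2.9568% of Highfield Manufacturing Inc.
Aggregating (R1): 10.1824% + 2.9568% = 13.1392%.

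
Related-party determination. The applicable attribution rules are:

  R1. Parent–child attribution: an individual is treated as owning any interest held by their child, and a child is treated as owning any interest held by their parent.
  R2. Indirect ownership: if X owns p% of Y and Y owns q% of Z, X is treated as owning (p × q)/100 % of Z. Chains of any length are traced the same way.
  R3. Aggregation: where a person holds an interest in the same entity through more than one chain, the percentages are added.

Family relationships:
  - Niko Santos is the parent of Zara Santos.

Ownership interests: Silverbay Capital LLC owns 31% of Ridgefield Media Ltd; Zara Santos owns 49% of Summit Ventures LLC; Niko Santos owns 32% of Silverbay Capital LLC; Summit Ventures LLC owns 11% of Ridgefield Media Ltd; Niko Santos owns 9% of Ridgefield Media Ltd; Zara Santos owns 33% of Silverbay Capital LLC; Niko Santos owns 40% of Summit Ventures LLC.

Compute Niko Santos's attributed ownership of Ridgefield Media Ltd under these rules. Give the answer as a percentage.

By parent–child attribution (R1), Niko Santos is treated as also owning Zara Santos's interest in Silverbay Capital LLC, giving 32% + 33% = 65%.
By parent–child attribution (R1), Niko Santos is treated as also owning Zara Santos's interest in Summit Ventures LLC, giving 40% + 49% = 89%.
Chain via Silverbay Capital LLC (R2): 65% × 31% = 20.15% of Ridgefield Media Ltd.
Chain via Summit Ventures LLC (R2): 89% × 11% = 9.79% of Ridgefield Media Ltd.
Direct interest in Ridgefield Media Ltd: 9%.
Aggregating (R3): 20.15% + 9.79% + 9% = 38.94%.

38.94%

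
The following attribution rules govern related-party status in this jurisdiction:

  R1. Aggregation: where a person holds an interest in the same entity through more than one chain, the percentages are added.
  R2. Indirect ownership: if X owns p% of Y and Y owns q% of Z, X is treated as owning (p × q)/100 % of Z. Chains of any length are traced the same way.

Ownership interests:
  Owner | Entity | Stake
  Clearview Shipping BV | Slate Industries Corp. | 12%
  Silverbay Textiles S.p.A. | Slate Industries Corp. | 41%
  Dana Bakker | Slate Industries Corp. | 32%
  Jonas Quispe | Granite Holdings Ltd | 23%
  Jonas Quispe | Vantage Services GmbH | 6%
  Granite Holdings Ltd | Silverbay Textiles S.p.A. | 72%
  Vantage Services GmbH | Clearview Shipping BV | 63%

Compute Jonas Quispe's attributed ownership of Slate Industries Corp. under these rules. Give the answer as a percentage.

7.2432%

Chain via Vantage Services GmbH → Clearview Shipping BV (R2): 6% × 63% × 12% = 0.4536% of Slate Industries Corp.
Chain via Granite Holdings Ltd → Silverbay Textiles S.p.A. (R2): 23% × 72% × 41% = 6.7896% of Slate Industries Corp.
Aggregating (R1): 0.4536% + 6.7896% = 7.2432%.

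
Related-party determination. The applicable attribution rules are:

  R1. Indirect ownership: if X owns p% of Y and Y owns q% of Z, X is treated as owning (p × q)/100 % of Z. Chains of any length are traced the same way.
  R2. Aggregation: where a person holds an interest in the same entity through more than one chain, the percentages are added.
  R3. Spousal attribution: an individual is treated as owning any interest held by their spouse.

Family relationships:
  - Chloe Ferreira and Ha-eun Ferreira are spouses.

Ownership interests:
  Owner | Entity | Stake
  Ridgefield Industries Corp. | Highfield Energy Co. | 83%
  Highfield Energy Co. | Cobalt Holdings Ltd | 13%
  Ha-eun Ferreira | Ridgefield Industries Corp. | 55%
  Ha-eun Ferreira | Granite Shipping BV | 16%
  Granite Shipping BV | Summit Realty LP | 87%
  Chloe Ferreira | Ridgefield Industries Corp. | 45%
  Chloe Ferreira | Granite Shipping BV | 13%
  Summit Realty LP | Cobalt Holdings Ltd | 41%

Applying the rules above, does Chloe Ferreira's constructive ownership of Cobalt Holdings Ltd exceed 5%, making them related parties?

By spousal attribution (R3), Chloe Ferreira is treated as also owning Ha-eun Ferreira's interest in Granite Shipping BV, giving 13% + 16% = 29%.
By spousal attribution (R3), Chloe Ferreira is treated as also owning Ha-eun Ferreira's interest in Ridgefield Industries Corp, giving 45% + 55% = 100%.
Chain via Granite Shipping BV → Summit Realty LP (R1): 29% × 87% × 41% = 10.3443% of Cobalt Holdings Ltd.
Chain via Ridgefield Industries Corp. → Highfield Energy Co. (R1): 100% × 83% × 13% = 10.79% of Cobalt Holdings Ltd.
Aggregating (R2): 10.3443% + 10.79% = 21.1343%.
21.1343% exceeds the 5% threshold, so Chloe is a related party to Cobalt Holdings Ltd.

Yes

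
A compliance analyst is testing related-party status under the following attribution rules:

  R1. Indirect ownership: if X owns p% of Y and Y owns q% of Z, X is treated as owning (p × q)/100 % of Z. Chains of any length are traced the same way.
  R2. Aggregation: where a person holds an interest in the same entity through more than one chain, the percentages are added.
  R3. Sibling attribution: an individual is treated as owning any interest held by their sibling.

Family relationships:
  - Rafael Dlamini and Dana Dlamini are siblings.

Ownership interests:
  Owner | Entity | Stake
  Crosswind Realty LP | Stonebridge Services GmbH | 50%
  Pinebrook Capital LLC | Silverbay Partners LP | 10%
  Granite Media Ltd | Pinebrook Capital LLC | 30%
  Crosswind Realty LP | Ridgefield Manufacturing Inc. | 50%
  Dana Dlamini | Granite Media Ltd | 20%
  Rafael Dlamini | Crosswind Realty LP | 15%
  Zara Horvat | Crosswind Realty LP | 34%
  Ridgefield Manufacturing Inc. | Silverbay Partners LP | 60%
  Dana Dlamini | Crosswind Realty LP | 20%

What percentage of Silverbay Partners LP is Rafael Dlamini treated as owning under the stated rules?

By sibling attribution (R3), Rafael Dlamini is treated as also owning Dana Dlamini's interest in Crosswind Realty LP, giving 15% + 20% = 35%.
By sibling attribution (R3), Rafael Dlamini is treated as owning Dana Dlamini's 20% interest in Granite Media Ltd.
Chain via Crosswind Realty LP → Ridgefield Manufacturing Inc. (R1): 35% × 50% × 60% = 10.5% of Silverbay Partners LP.
Chain via Granite Media Ltd → Pinebrook Capital LLC (R1): 20% × 30% × 10% = 0.6% of Silverbay Partners LP.
Aggregating (R2): 10.5% + 0.6% = 11.1%.

11.1%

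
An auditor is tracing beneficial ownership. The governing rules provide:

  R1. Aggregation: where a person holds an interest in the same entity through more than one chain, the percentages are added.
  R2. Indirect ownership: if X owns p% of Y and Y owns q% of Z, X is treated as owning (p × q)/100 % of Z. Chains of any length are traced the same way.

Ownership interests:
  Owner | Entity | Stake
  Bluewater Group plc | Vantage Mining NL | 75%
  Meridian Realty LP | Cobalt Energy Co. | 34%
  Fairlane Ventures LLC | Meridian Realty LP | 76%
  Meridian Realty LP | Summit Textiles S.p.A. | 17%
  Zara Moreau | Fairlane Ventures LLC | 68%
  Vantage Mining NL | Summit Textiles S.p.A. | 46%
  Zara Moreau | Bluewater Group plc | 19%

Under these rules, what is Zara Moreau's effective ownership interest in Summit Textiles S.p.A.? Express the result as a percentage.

Chain via Fairlane Ventures LLC → Meridian Realty LP (R2): 68% × 76% × 17% = 8.7856% of Summit Textiles S.p.A.
Chain via Bluewater Group plc → Vantage Mining NL (R2): 19% × 75% × 46% = 6.555% of Summit Textiles S.p.A.
Aggregating (R1): 8.7856% + 6.555% = 15.3406%.

15.3406%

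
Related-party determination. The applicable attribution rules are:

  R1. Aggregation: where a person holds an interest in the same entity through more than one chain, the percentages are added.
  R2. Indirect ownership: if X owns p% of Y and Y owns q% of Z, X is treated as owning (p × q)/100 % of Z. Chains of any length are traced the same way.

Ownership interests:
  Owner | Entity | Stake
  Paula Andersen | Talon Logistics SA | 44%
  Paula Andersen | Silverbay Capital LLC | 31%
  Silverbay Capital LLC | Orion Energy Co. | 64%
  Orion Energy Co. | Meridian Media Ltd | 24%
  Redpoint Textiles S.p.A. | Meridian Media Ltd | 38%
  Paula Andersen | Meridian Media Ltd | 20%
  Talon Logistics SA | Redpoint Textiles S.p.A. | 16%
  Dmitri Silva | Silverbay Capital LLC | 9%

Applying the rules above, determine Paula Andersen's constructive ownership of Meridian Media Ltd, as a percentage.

27.4368%

Chain via Silverbay Capital LLC → Orion Energy Co. (R2): 31% × 64% × 24% = 4.7616% of Meridian Media Ltd.
Chain via Talon Logistics SA → Redpoint Textiles S.p.A. (R2): 44% × 16% × 38% = 2.6752% of Meridian Media Ltd.
Direct interest in Meridian Media Ltd: 20%.
Aggregating (R1): 4.7616% + 2.6752% + 20% = 27.4368%.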